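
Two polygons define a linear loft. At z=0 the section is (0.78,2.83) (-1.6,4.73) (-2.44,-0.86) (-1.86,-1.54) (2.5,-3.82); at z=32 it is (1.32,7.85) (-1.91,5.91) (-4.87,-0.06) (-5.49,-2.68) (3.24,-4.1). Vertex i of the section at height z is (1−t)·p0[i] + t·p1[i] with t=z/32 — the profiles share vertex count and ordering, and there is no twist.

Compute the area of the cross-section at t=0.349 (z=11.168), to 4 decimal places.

Cross-section at t=0.349: each vertex is (1-t)·p0[i] + t·p1[i].
  v1: (1-0.349)·(0.78,2.83) + 0.349·(1.32,7.85) = (0.9685,4.5820)
  v2: (1-0.349)·(-1.6,4.73) + 0.349·(-1.91,5.91) = (-1.7082,5.1418)
  v3: (1-0.349)·(-2.44,-0.86) + 0.349·(-4.87,-0.06) = (-3.2881,-0.5808)
  v4: (1-0.349)·(-1.86,-1.54) + 0.349·(-5.49,-2.68) = (-3.1269,-1.9379)
  v5: (1-0.349)·(2.5,-3.82) + 0.349·(3.24,-4.1) = (2.7583,-3.9177)
Shoelace sum Σ(x_i·y_{i+1} − x_{i+1}·y_i):
  i=1: 0.9685·5.1418 − -1.7082·4.5820 = +12.8065 (running +12.8065)
  i=2: -1.7082·-0.5808 − -3.2881·5.1418 = +17.8988 (running +30.7053)
  i=3: -3.2881·-1.9379 − -3.1269·-0.5808 = +4.5557 (running +35.2611)
  i=4: -3.1269·-3.9177 − 2.7583·-1.9379 = +17.5953 (running +52.8564)
  i=5: 2.7583·4.5820 − 0.9685·-3.9177 = +16.4324 (running +69.2888)
Area = |Σ|/2 = |69.2888|/2 = 34.6444

Area at t=0.349: 34.6444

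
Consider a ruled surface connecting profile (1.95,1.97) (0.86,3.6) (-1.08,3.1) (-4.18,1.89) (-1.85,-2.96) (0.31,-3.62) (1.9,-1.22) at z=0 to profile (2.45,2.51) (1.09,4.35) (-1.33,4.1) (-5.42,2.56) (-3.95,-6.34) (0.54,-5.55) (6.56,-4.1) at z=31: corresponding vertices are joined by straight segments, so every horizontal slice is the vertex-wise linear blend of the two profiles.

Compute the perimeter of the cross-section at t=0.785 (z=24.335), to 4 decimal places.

Perimeter at t=0.785: 32.9436

Cross-section at t=0.785: each vertex is (1-t)·p0[i] + t·p1[i].
  v1: (1-0.785)·(1.95,1.97) + 0.785·(2.45,2.51) = (2.3425,2.3939)
  v2: (1-0.785)·(0.86,3.6) + 0.785·(1.09,4.35) = (1.0406,4.1887)
  v3: (1-0.785)·(-1.08,3.1) + 0.785·(-1.33,4.1) = (-1.2763,3.8850)
  v4: (1-0.785)·(-4.18,1.89) + 0.785·(-5.42,2.56) = (-5.1534,2.4160)
  v5: (1-0.785)·(-1.85,-2.96) + 0.785·(-3.95,-6.34) = (-3.4985,-5.6133)
  v6: (1-0.785)·(0.31,-3.62) + 0.785·(0.54,-5.55) = (0.4906,-5.1350)
  v7: (1-0.785)·(1.9,-1.22) + 0.785·(6.56,-4.1) = (5.5581,-3.4808)
Perimeter = Σ |v_{i+1} − v_i|:
  edge 1→2: √(-1.3020² + 1.7948²) = 2.2173 (running 2.2173)
  edge 2→3: √(-2.3168² + -0.3037²) = 2.3366 (running 4.5540)
  edge 3→4: √(-3.8771² + -1.4690²) = 4.1461 (running 8.7001)
  edge 4→5: √(1.6549² + -8.0292²) = 8.1980 (running 16.8981)
  edge 5→6: √(3.9890² + 0.4783²) = 4.0176 (running 20.9157)
  edge 6→7: √(5.0675² + 1.6543²) = 5.3307 (running 26.2465)
  edge 7→1: √(-3.2156² + 5.8747²) = 6.6972 (running 32.9436)
Perimeter = 32.9436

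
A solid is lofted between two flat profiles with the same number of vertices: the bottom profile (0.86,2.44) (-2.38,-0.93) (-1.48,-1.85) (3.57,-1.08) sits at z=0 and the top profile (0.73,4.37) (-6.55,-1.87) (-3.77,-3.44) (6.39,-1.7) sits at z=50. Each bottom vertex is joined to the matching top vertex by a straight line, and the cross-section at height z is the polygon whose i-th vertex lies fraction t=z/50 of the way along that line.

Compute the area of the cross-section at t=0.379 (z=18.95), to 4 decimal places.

Cross-section at t=0.379: each vertex is (1-t)·p0[i] + t·p1[i].
  v1: (1-0.379)·(0.86,2.44) + 0.379·(0.73,4.37) = (0.8107,3.1715)
  v2: (1-0.379)·(-2.38,-0.93) + 0.379·(-6.55,-1.87) = (-3.9604,-1.2863)
  v3: (1-0.379)·(-1.48,-1.85) + 0.379·(-3.77,-3.44) = (-2.3479,-2.4526)
  v4: (1-0.379)·(3.57,-1.08) + 0.379·(6.39,-1.7) = (4.6388,-1.3150)
Shoelace sum Σ(x_i·y_{i+1} − x_{i+1}·y_i):
  i=1: 0.8107·-1.2863 − -3.9604·3.1715 = +11.5176 (running +11.5176)
  i=2: -3.9604·-2.4526 − -2.3479·-1.2863 = +6.6934 (running +18.2109)
  i=3: -2.3479·-1.3150 − 4.6388·-2.4526 = +14.4646 (running +32.6755)
  i=4: 4.6388·3.1715 − 0.8107·-1.3150 = +15.7778 (running +48.4534)
Area = |Σ|/2 = |48.4534|/2 = 24.2267

Area at t=0.379: 24.2267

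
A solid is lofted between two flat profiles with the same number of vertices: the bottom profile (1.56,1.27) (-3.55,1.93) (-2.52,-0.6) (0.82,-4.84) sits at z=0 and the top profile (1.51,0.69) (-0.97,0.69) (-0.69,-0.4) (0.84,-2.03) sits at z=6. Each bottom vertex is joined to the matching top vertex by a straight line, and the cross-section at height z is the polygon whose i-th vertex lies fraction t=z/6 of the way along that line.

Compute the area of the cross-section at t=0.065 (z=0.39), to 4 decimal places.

Cross-section at t=0.065: each vertex is (1-t)·p0[i] + t·p1[i].
  v1: (1-0.065)·(1.56,1.27) + 0.065·(1.51,0.69) = (1.5568,1.2323)
  v2: (1-0.065)·(-3.55,1.93) + 0.065·(-0.97,0.69) = (-3.3823,1.8494)
  v3: (1-0.065)·(-2.52,-0.6) + 0.065·(-0.69,-0.4) = (-2.4011,-0.5870)
  v4: (1-0.065)·(0.82,-4.84) + 0.065·(0.84,-2.03) = (0.8213,-4.6574)
Shoelace sum Σ(x_i·y_{i+1} − x_{i+1}·y_i):
  i=1: 1.5568·1.8494 − -3.3823·1.2323 = +7.0471 (running +7.0471)
  i=2: -3.3823·-0.5870 − -2.4011·1.8494 = +6.4259 (running +13.4730)
  i=3: -2.4011·-4.6574 − 0.8213·-0.5870 = +11.6646 (running +25.1376)
  i=4: 0.8213·1.2323 − 1.5568·-4.6574 = +8.2624 (running +33.4000)
Area = |Σ|/2 = |33.4000|/2 = 16.7000

Area at t=0.065: 16.7000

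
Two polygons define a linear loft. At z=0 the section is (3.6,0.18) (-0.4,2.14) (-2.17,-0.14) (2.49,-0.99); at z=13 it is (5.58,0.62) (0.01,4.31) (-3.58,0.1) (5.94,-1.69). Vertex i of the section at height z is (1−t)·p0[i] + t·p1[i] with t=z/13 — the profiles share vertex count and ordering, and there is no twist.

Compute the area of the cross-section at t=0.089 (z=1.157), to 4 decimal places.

Cross-section at t=0.089: each vertex is (1-t)·p0[i] + t·p1[i].
  v1: (1-0.089)·(3.6,0.18) + 0.089·(5.58,0.62) = (3.7762,0.2192)
  v2: (1-0.089)·(-0.4,2.14) + 0.089·(0.01,4.31) = (-0.3635,2.3331)
  v3: (1-0.089)·(-2.17,-0.14) + 0.089·(-3.58,0.1) = (-2.2955,-0.1186)
  v4: (1-0.089)·(2.49,-0.99) + 0.089·(5.94,-1.69) = (2.7971,-1.0523)
Shoelace sum Σ(x_i·y_{i+1} − x_{i+1}·y_i):
  i=1: 3.7762·2.3331 − -0.3635·0.2192 = +8.8901 (running +8.8901)
  i=2: -0.3635·-0.1186 − -2.2955·2.3331 = +5.3988 (running +14.2889)
  i=3: -2.2955·-1.0523 − 2.7971·-0.1186 = +2.7474 (running +17.0363)
  i=4: 2.7971·0.2192 − 3.7762·-1.0523 = +4.5867 (running +21.6230)
Area = |Σ|/2 = |21.6230|/2 = 10.8115

Area at t=0.089: 10.8115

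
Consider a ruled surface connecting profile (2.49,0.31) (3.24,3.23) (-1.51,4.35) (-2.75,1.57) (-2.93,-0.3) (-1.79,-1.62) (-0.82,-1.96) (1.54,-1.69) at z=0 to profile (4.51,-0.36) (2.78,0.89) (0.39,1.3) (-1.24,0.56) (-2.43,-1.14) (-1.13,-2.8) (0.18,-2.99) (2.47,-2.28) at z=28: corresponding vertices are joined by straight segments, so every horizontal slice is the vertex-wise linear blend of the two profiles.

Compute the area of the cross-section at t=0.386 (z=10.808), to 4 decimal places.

Cross-section at t=0.386: each vertex is (1-t)·p0[i] + t·p1[i].
  v1: (1-0.386)·(2.49,0.31) + 0.386·(4.51,-0.36) = (3.2697,0.0514)
  v2: (1-0.386)·(3.24,3.23) + 0.386·(2.78,0.89) = (3.0624,2.3268)
  v3: (1-0.386)·(-1.51,4.35) + 0.386·(0.39,1.3) = (-0.7766,3.1727)
  v4: (1-0.386)·(-2.75,1.57) + 0.386·(-1.24,0.56) = (-2.1671,1.1801)
  v5: (1-0.386)·(-2.93,-0.3) + 0.386·(-2.43,-1.14) = (-2.7370,-0.6242)
  v6: (1-0.386)·(-1.79,-1.62) + 0.386·(-1.13,-2.8) = (-1.5352,-2.0755)
  v7: (1-0.386)·(-0.82,-1.96) + 0.386·(0.18,-2.99) = (-0.4340,-2.3576)
  v8: (1-0.386)·(1.54,-1.69) + 0.386·(2.47,-2.28) = (1.8990,-1.9177)
Shoelace sum Σ(x_i·y_{i+1} − x_{i+1}·y_i):
  i=1: 3.2697·2.3268 − 3.0624·0.0514 = +7.4505 (running +7.4505)
  i=2: 3.0624·3.1727 − -0.7766·2.3268 = +11.5232 (running +18.9737)
  i=3: -0.7766·1.1801 − -2.1671·3.1727 = +5.9592 (running +24.9329)
  i=4: -2.1671·-0.6242 − -2.7370·1.1801 = +4.5829 (running +29.5157)
  i=5: -2.7370·-2.0755 − -1.5352·-0.6242 = +4.7222 (running +34.2379)
  i=6: -1.5352·-2.3576 − -0.4340·-2.0755 = +2.7187 (running +36.9566)
  i=7: -0.4340·-1.9177 − 1.8990·-2.3576 = +5.3093 (running +42.2659)
  i=8: 1.8990·0.0514 − 3.2697·-1.9177 = +6.3680 (running +48.6340)
Area = |Σ|/2 = |48.6340|/2 = 24.3170

Area at t=0.386: 24.3170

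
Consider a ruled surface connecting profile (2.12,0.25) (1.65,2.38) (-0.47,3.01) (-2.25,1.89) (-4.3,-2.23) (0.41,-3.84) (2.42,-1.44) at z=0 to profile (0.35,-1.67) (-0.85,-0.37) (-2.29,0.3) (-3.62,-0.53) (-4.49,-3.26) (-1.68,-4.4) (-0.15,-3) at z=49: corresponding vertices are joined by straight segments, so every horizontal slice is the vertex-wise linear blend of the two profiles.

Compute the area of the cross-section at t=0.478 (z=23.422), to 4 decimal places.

Cross-section at t=0.478: each vertex is (1-t)·p0[i] + t·p1[i].
  v1: (1-0.478)·(2.12,0.25) + 0.478·(0.35,-1.67) = (1.2739,-0.6678)
  v2: (1-0.478)·(1.65,2.38) + 0.478·(-0.85,-0.37) = (0.4550,1.0655)
  v3: (1-0.478)·(-0.47,3.01) + 0.478·(-2.29,0.3) = (-1.3400,1.7146)
  v4: (1-0.478)·(-2.25,1.89) + 0.478·(-3.62,-0.53) = (-2.9049,0.7332)
  v5: (1-0.478)·(-4.3,-2.23) + 0.478·(-4.49,-3.26) = (-4.3908,-2.7223)
  v6: (1-0.478)·(0.41,-3.84) + 0.478·(-1.68,-4.4) = (-0.5890,-4.1077)
  v7: (1-0.478)·(2.42,-1.44) + 0.478·(-0.15,-3) = (1.1915,-2.1857)
Shoelace sum Σ(x_i·y_{i+1} − x_{i+1}·y_i):
  i=1: 1.2739·1.0655 − 0.4550·-0.6678 = +1.6612 (running +1.6612)
  i=2: 0.4550·1.7146 − -1.3400·1.0655 = +2.2079 (running +3.8691)
  i=3: -1.3400·0.7332 − -2.9049·1.7146 = +3.9982 (running +7.8673)
  i=4: -2.9049·-2.7223 − -4.3908·0.7332 = +11.1275 (running +18.9949)
  i=5: -4.3908·-4.1077 − -0.5890·-2.7223 = +16.4326 (running +35.4274)
  i=6: -0.5890·-2.1857 − 1.1915·-4.1077 = +6.1819 (running +41.6093)
  i=7: 1.1915·-0.6678 − 1.2739·-2.1857 = +1.9888 (running +43.5981)
Area = |Σ|/2 = |43.5981|/2 = 21.7990

Area at t=0.478: 21.7990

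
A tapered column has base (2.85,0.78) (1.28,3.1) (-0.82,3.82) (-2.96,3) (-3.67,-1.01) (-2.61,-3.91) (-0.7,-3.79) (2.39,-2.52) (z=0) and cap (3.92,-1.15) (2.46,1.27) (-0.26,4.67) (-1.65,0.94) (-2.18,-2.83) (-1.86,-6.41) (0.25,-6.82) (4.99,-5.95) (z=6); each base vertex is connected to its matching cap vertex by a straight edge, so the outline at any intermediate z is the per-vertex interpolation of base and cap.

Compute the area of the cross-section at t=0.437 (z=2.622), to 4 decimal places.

Area at t=0.437: 44.7798

Cross-section at t=0.437: each vertex is (1-t)·p0[i] + t·p1[i].
  v1: (1-0.437)·(2.85,0.78) + 0.437·(3.92,-1.15) = (3.3176,-0.0634)
  v2: (1-0.437)·(1.28,3.1) + 0.437·(2.46,1.27) = (1.7957,2.3003)
  v3: (1-0.437)·(-0.82,3.82) + 0.437·(-0.26,4.67) = (-0.5753,4.1914)
  v4: (1-0.437)·(-2.96,3) + 0.437·(-1.65,0.94) = (-2.3875,2.0998)
  v5: (1-0.437)·(-3.67,-1.01) + 0.437·(-2.18,-2.83) = (-3.0189,-1.8053)
  v6: (1-0.437)·(-2.61,-3.91) + 0.437·(-1.86,-6.41) = (-2.2822,-5.0025)
  v7: (1-0.437)·(-0.7,-3.79) + 0.437·(0.25,-6.82) = (-0.2848,-5.1141)
  v8: (1-0.437)·(2.39,-2.52) + 0.437·(4.99,-5.95) = (3.5262,-4.0189)
Shoelace sum Σ(x_i·y_{i+1} − x_{i+1}·y_i):
  i=1: 3.3176·2.3003 − 1.7957·-0.0634 = +7.7453 (running +7.7453)
  i=2: 1.7957·4.1914 − -0.5753·2.3003 = +8.8497 (running +16.5950)
  i=3: -0.5753·2.0998 − -2.3875·4.1914 = +8.7993 (running +25.3943)
  i=4: -2.3875·-1.8053 − -3.0189·2.0998 = +10.6493 (running +36.0435)
  i=5: -3.0189·-5.0025 − -2.2822·-1.8053 = +10.9817 (running +47.0252)
  i=6: -2.2822·-5.1141 − -0.2848·-5.0025 = +10.2467 (running +57.2719)
  i=7: -0.2848·-4.0189 − 3.5262·-5.1141 = +19.1782 (running +76.4501)
  i=8: 3.5262·-0.0634 − 3.3176·-4.0189 = +13.1095 (running +89.5596)
Area = |Σ|/2 = |89.5596|/2 = 44.7798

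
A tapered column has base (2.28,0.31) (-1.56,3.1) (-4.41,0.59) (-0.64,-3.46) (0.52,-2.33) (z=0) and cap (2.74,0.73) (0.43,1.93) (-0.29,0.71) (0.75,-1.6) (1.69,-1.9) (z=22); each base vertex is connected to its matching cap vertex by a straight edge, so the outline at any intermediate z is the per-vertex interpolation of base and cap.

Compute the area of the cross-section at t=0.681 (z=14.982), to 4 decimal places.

Cross-section at t=0.681: each vertex is (1-t)·p0[i] + t·p1[i].
  v1: (1-0.681)·(2.28,0.31) + 0.681·(2.74,0.73) = (2.5933,0.5960)
  v2: (1-0.681)·(-1.56,3.1) + 0.681·(0.43,1.93) = (-0.2048,2.3032)
  v3: (1-0.681)·(-4.41,0.59) + 0.681·(-0.29,0.71) = (-1.6043,0.6717)
  v4: (1-0.681)·(-0.64,-3.46) + 0.681·(0.75,-1.6) = (0.3066,-2.1933)
  v5: (1-0.681)·(0.52,-2.33) + 0.681·(1.69,-1.9) = (1.3168,-2.0372)
Shoelace sum Σ(x_i·y_{i+1} − x_{i+1}·y_i):
  i=1: 2.5933·2.3032 − -0.2048·0.5960 = +6.0949 (running +6.0949)
  i=2: -0.2048·0.6717 − -1.6043·2.3032 = +3.5575 (running +9.6524)
  i=3: -1.6043·-2.1933 − 0.3066·0.6717 = +3.3128 (running +12.9652)
  i=4: 0.3066·-2.0372 − 1.3168·-2.1933 = +2.2635 (running +15.2287)
  i=5: 1.3168·0.5960 − 2.5933·-2.0372 = +6.0677 (running +21.2965)
Area = |Σ|/2 = |21.2965|/2 = 10.6482

Area at t=0.681: 10.6482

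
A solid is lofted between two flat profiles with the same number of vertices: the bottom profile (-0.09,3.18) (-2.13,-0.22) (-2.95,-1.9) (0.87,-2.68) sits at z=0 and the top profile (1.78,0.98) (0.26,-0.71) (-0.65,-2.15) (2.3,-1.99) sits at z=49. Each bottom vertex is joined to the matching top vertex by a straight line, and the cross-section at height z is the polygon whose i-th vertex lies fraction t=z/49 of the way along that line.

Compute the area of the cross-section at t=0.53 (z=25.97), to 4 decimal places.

Cross-section at t=0.53: each vertex is (1-t)·p0[i] + t·p1[i].
  v1: (1-0.53)·(-0.09,3.18) + 0.53·(1.78,0.98) = (0.9011,2.0140)
  v2: (1-0.53)·(-2.13,-0.22) + 0.53·(0.26,-0.71) = (-0.8633,-0.4797)
  v3: (1-0.53)·(-2.95,-1.9) + 0.53·(-0.65,-2.15) = (-1.7310,-2.0325)
  v4: (1-0.53)·(0.87,-2.68) + 0.53·(2.3,-1.99) = (1.6279,-2.3143)
Shoelace sum Σ(x_i·y_{i+1} − x_{i+1}·y_i):
  i=1: 0.9011·-0.4797 − -0.8633·2.0140 = +1.3064 (running +1.3064)
  i=2: -0.8633·-2.0325 − -1.7310·-0.4797 = +0.9243 (running +2.2307)
  i=3: -1.7310·-2.3143 − 1.6279·-2.0325 = +7.3148 (running +9.5455)
  i=4: 1.6279·2.0140 − 0.9011·-2.3143 = +5.3640 (running +14.9095)
Area = |Σ|/2 = |14.9095|/2 = 7.4547

Area at t=0.53: 7.4547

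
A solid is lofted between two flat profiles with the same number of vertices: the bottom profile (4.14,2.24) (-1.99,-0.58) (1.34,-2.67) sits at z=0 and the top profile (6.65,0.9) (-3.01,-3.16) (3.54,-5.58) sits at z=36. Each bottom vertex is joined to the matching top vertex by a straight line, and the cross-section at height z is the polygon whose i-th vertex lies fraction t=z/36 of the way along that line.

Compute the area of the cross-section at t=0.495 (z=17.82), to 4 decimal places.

Area at t=0.495: 17.3291

Cross-section at t=0.495: each vertex is (1-t)·p0[i] + t·p1[i].
  v1: (1-0.495)·(4.14,2.24) + 0.495·(6.65,0.9) = (5.3825,1.5767)
  v2: (1-0.495)·(-1.99,-0.58) + 0.495·(-3.01,-3.16) = (-2.4949,-1.8571)
  v3: (1-0.495)·(1.34,-2.67) + 0.495·(3.54,-5.58) = (2.4290,-4.1105)
Shoelace sum Σ(x_i·y_{i+1} − x_{i+1}·y_i):
  i=1: 5.3825·-1.8571 − -2.4949·1.5767 = -6.0620 (running -6.0620)
  i=2: -2.4949·-4.1105 − 2.4290·-1.8571 = +14.7661 (running +8.7040)
  i=3: 2.4290·1.5767 − 5.3825·-4.1105 = +25.9541 (running +34.6581)
Area = |Σ|/2 = |34.6581|/2 = 17.3291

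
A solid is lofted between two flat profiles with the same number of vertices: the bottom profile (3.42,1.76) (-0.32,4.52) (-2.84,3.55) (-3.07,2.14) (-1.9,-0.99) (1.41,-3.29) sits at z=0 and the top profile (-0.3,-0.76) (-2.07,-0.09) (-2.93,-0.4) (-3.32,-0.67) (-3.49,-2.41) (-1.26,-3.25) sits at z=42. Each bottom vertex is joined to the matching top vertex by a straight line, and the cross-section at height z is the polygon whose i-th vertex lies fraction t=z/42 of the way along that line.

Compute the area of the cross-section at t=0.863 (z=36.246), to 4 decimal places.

Cross-section at t=0.863: each vertex is (1-t)·p0[i] + t·p1[i].
  v1: (1-0.863)·(3.42,1.76) + 0.863·(-0.3,-0.76) = (0.2096,-0.4148)
  v2: (1-0.863)·(-0.32,4.52) + 0.863·(-2.07,-0.09) = (-1.8302,0.5416)
  v3: (1-0.863)·(-2.84,3.55) + 0.863·(-2.93,-0.4) = (-2.9177,0.1411)
  v4: (1-0.863)·(-3.07,2.14) + 0.863·(-3.32,-0.67) = (-3.2858,-0.2850)
  v5: (1-0.863)·(-1.9,-0.99) + 0.863·(-3.49,-2.41) = (-3.2722,-2.2155)
  v6: (1-0.863)·(1.41,-3.29) + 0.863·(-1.26,-3.25) = (-0.8942,-3.2555)
Shoelace sum Σ(x_i·y_{i+1} − x_{i+1}·y_i):
  i=1: 0.2096·0.5416 − -1.8302·-0.4148 = -0.6456 (running -0.6456)
  i=2: -1.8302·0.1411 − -2.9177·0.5416 = +1.3218 (running +0.6762)
  i=3: -2.9177·-0.2850 − -3.2858·0.1411 = +1.2954 (running +1.9716)
  i=4: -3.2858·-2.2155 − -3.2722·-0.2850 = +6.3468 (running +8.3184)
  i=5: -3.2722·-3.2555 − -0.8942·-2.2155 = +8.6714 (running +16.9898)
  i=6: -0.8942·-0.4148 − 0.2096·-3.2555 = +1.0534 (running +18.0432)
Area = |Σ|/2 = |18.0432|/2 = 9.0216

Area at t=0.863: 9.0216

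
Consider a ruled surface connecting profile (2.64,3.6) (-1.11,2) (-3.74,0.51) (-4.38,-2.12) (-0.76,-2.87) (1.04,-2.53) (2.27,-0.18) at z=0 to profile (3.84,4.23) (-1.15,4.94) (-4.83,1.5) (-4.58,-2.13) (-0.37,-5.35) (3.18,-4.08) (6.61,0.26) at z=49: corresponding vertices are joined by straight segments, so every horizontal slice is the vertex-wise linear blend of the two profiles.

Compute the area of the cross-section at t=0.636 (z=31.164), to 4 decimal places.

Area at t=0.636: 58.6407

Cross-section at t=0.636: each vertex is (1-t)·p0[i] + t·p1[i].
  v1: (1-0.636)·(2.64,3.6) + 0.636·(3.84,4.23) = (3.4032,4.0007)
  v2: (1-0.636)·(-1.11,2) + 0.636·(-1.15,4.94) = (-1.1354,3.8698)
  v3: (1-0.636)·(-3.74,0.51) + 0.636·(-4.83,1.5) = (-4.4332,1.1396)
  v4: (1-0.636)·(-4.38,-2.12) + 0.636·(-4.58,-2.13) = (-4.5072,-2.1264)
  v5: (1-0.636)·(-0.76,-2.87) + 0.636·(-0.37,-5.35) = (-0.5120,-4.4473)
  v6: (1-0.636)·(1.04,-2.53) + 0.636·(3.18,-4.08) = (2.4010,-3.5158)
  v7: (1-0.636)·(2.27,-0.18) + 0.636·(6.61,0.26) = (5.0302,0.0998)
Shoelace sum Σ(x_i·y_{i+1} − x_{i+1}·y_i):
  i=1: 3.4032·3.8698 − -1.1354·4.0007 = +17.7124 (running +17.7124)
  i=2: -1.1354·1.1396 − -4.4332·3.8698 = +15.8619 (running +33.5743)
  i=3: -4.4332·-2.1264 − -4.5072·1.1396 = +14.5632 (running +48.1376)
  i=4: -4.5072·-4.4473 − -0.5120·-2.1264 = +18.9562 (running +67.0937)
  i=5: -0.5120·-3.5158 − 2.4010·-4.4473 = +12.4780 (running +79.5718)
  i=6: 2.4010·0.0998 − 5.0302·-3.5158 = +17.9250 (running +97.4968)
  i=7: 5.0302·4.0007 − 3.4032·0.0998 = +19.7846 (running +117.2814)
Area = |Σ|/2 = |117.2814|/2 = 58.6407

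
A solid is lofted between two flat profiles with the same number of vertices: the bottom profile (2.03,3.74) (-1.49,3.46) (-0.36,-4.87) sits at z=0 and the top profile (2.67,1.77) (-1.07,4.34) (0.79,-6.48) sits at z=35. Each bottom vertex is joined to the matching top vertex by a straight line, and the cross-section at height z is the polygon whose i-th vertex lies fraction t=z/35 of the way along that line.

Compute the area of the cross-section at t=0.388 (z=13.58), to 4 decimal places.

Area at t=0.388: 16.1744

Cross-section at t=0.388: each vertex is (1-t)·p0[i] + t·p1[i].
  v1: (1-0.388)·(2.03,3.74) + 0.388·(2.67,1.77) = (2.2783,2.9756)
  v2: (1-0.388)·(-1.49,3.46) + 0.388·(-1.07,4.34) = (-1.3270,3.8014)
  v3: (1-0.388)·(-0.36,-4.87) + 0.388·(0.79,-6.48) = (0.0862,-5.4947)
Shoelace sum Σ(x_i·y_{i+1} − x_{i+1}·y_i):
  i=1: 2.2783·3.8014 − -1.3270·2.9756 = +12.6097 (running +12.6097)
  i=2: -1.3270·-5.4947 − 0.0862·3.8014 = +6.9640 (running +19.5737)
  i=3: 0.0862·2.9756 − 2.2783·-5.4947 = +12.7751 (running +32.3488)
Area = |Σ|/2 = |32.3488|/2 = 16.1744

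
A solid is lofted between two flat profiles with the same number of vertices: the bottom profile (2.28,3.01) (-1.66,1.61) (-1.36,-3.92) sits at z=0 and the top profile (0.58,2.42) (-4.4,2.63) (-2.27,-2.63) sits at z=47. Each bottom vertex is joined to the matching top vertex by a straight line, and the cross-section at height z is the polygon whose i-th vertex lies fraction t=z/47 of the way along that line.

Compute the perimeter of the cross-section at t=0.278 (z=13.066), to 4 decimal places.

Cross-section at t=0.278: each vertex is (1-t)·p0[i] + t·p1[i].
  v1: (1-0.278)·(2.28,3.01) + 0.278·(0.58,2.42) = (1.8074,2.8460)
  v2: (1-0.278)·(-1.66,1.61) + 0.278·(-4.4,2.63) = (-2.4217,1.8936)
  v3: (1-0.278)·(-1.36,-3.92) + 0.278·(-2.27,-2.63) = (-1.6130,-3.5614)
Perimeter = Σ |v_{i+1} − v_i|:
  edge 1→2: √(-4.2291² + -0.9524²) = 4.3350 (running 4.3350)
  edge 2→3: √(0.8087² + -5.4549²) = 5.5146 (running 9.8496)
  edge 3→1: √(3.4204² + 6.4074²) = 7.2631 (running 17.1127)
Perimeter = 17.1127

Perimeter at t=0.278: 17.1127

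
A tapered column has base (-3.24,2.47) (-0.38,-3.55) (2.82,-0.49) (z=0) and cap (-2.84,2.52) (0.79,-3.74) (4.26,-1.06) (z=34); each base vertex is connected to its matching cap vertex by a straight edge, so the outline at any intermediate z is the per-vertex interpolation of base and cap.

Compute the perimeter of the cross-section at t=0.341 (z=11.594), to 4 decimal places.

Cross-section at t=0.341: each vertex is (1-t)·p0[i] + t·p1[i].
  v1: (1-0.341)·(-3.24,2.47) + 0.341·(-2.84,2.52) = (-3.1036,2.4870)
  v2: (1-0.341)·(-0.38,-3.55) + 0.341·(0.79,-3.74) = (0.0190,-3.6148)
  v3: (1-0.341)·(2.82,-0.49) + 0.341·(4.26,-1.06) = (3.3110,-0.6844)
Perimeter = Σ |v_{i+1} − v_i|:
  edge 1→2: √(3.1226² + -6.1018²) = 6.8544 (running 6.8544)
  edge 2→3: √(3.2921² + 2.9304²) = 4.4074 (running 11.2618)
  edge 3→1: √(-6.4146² + 3.1714²) = 7.1558 (running 18.4176)
Perimeter = 18.4176

Perimeter at t=0.341: 18.4176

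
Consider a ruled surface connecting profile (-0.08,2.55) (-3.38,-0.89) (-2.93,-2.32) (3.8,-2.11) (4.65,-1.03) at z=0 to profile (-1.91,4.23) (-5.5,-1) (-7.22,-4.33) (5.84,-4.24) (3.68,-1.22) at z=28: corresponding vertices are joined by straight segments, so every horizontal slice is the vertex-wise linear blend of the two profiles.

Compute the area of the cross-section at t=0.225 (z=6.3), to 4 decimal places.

Cross-section at t=0.225: each vertex is (1-t)·p0[i] + t·p1[i].
  v1: (1-0.225)·(-0.08,2.55) + 0.225·(-1.91,4.23) = (-0.4917,2.9280)
  v2: (1-0.225)·(-3.38,-0.89) + 0.225·(-5.5,-1) = (-3.8570,-0.9148)
  v3: (1-0.225)·(-2.93,-2.32) + 0.225·(-7.22,-4.33) = (-3.8952,-2.7722)
  v4: (1-0.225)·(3.8,-2.11) + 0.225·(5.84,-4.24) = (4.2590,-2.5892)
  v5: (1-0.225)·(4.65,-1.03) + 0.225·(3.68,-1.22) = (4.4318,-1.0728)
Shoelace sum Σ(x_i·y_{i+1} − x_{i+1}·y_i):
  i=1: -0.4917·-0.9148 − -3.8570·2.9280 = +11.7431 (running +11.7431)
  i=2: -3.8570·-2.7722 − -3.8952·-0.9148 = +7.1294 (running +18.8725)
  i=3: -3.8952·-2.5892 − 4.2590·-2.7722 = +21.8928 (running +40.7653)
  i=4: 4.2590·-1.0728 − 4.4318·-2.5892 = +6.9061 (running +47.6714)
  i=5: 4.4318·2.9280 − -0.4917·-1.0728 = +12.4486 (running +60.1200)
Area = |Σ|/2 = |60.1200|/2 = 30.0600

Area at t=0.225: 30.0600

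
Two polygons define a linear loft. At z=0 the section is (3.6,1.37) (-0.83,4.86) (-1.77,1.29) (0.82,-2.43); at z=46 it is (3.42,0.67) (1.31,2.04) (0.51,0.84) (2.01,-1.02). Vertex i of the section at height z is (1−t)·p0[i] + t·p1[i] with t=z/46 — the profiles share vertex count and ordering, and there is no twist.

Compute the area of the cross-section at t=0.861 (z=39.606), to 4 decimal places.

Cross-section at t=0.861: each vertex is (1-t)·p0[i] + t·p1[i].
  v1: (1-0.861)·(3.6,1.37) + 0.861·(3.42,0.67) = (3.4450,0.7673)
  v2: (1-0.861)·(-0.83,4.86) + 0.861·(1.31,2.04) = (1.0125,2.4320)
  v3: (1-0.861)·(-1.77,1.29) + 0.861·(0.51,0.84) = (0.1931,0.9025)
  v4: (1-0.861)·(0.82,-2.43) + 0.861·(2.01,-1.02) = (1.8446,-1.2160)
Shoelace sum Σ(x_i·y_{i+1} − x_{i+1}·y_i):
  i=1: 3.4450·2.4320 − 1.0125·0.7673 = +7.6013 (running +7.6013)
  i=2: 1.0125·0.9025 − 0.1931·2.4320 = +0.4443 (running +8.0456)
  i=3: 0.1931·-1.2160 − 1.8446·0.9025 = -1.8996 (running +6.1460)
  i=4: 1.8446·0.7673 − 3.4450·-1.2160 = +5.6045 (running +11.7504)
Area = |Σ|/2 = |11.7504|/2 = 5.8752

Area at t=0.861: 5.8752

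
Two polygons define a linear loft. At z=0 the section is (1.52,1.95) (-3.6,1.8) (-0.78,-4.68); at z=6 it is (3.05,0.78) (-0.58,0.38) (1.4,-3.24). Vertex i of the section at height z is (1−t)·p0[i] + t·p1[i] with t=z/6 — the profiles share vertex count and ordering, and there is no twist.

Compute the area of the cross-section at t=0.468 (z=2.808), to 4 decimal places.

Area at t=0.468: 11.6936

Cross-section at t=0.468: each vertex is (1-t)·p0[i] + t·p1[i].
  v1: (1-0.468)·(1.52,1.95) + 0.468·(3.05,0.78) = (2.2360,1.4024)
  v2: (1-0.468)·(-3.6,1.8) + 0.468·(-0.58,0.38) = (-2.1866,1.1354)
  v3: (1-0.468)·(-0.78,-4.68) + 0.468·(1.4,-3.24) = (0.2402,-4.0061)
Shoelace sum Σ(x_i·y_{i+1} − x_{i+1}·y_i):
  i=1: 2.2360·1.1354 − -2.1866·1.4024 = +5.6055 (running +5.6055)
  i=2: -2.1866·-4.0061 − 0.2402·1.1354 = +8.4871 (running +14.0926)
  i=3: 0.2402·1.4024 − 2.2360·-4.0061 = +9.2947 (running +23.3873)
Area = |Σ|/2 = |23.3873|/2 = 11.6936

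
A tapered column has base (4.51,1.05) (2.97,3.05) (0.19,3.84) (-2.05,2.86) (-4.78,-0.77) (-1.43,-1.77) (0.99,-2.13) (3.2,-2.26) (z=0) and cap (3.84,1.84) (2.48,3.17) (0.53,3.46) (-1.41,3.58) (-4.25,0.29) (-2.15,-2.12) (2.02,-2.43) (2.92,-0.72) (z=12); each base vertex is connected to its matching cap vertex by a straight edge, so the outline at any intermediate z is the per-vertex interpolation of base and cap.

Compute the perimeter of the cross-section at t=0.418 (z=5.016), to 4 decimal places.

Cross-section at t=0.418: each vertex is (1-t)·p0[i] + t·p1[i].
  v1: (1-0.418)·(4.51,1.05) + 0.418·(3.84,1.84) = (4.2299,1.3802)
  v2: (1-0.418)·(2.97,3.05) + 0.418·(2.48,3.17) = (2.7652,3.1002)
  v3: (1-0.418)·(0.19,3.84) + 0.418·(0.53,3.46) = (0.3321,3.6812)
  v4: (1-0.418)·(-2.05,2.86) + 0.418·(-1.41,3.58) = (-1.7825,3.1610)
  v5: (1-0.418)·(-4.78,-0.77) + 0.418·(-4.25,0.29) = (-4.5585,-0.3269)
  v6: (1-0.418)·(-1.43,-1.77) + 0.418·(-2.15,-2.12) = (-1.7310,-1.9163)
  v7: (1-0.418)·(0.99,-2.13) + 0.418·(2.02,-2.43) = (1.4205,-2.2554)
  v8: (1-0.418)·(3.2,-2.26) + 0.418·(2.92,-0.72) = (3.0830,-1.6163)
Perimeter = Σ |v_{i+1} − v_i|:
  edge 1→2: √(-1.4648² + 1.7199²) = 2.2591 (running 2.2591)
  edge 2→3: √(-2.4331² + 0.5810²) = 2.5015 (running 4.7606)
  edge 3→4: √(-2.1146² + -0.5202²) = 2.1776 (running 6.9383)
  edge 4→5: √(-2.7760² + -3.4879²) = 4.4577 (running 11.3960)
  edge 5→6: √(2.8275² + -1.5894²) = 3.2436 (running 14.6396)
  edge 6→7: √(3.1515² + -0.3391²) = 3.1697 (running 17.8093)
  edge 7→8: √(1.6624² + 0.6391²) = 1.7810 (running 19.5903)
  edge 8→1: √(1.1470² + 2.9965²) = 3.2085 (running 22.7988)
Perimeter = 22.7988

Perimeter at t=0.418: 22.7988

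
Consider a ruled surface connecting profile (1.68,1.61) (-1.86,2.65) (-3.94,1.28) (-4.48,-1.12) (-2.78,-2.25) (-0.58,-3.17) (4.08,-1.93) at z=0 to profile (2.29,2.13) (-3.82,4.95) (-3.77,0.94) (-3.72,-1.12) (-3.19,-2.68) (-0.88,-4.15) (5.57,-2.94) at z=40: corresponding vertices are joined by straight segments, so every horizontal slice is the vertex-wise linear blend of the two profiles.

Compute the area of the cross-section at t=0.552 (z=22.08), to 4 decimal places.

Cross-section at t=0.552: each vertex is (1-t)·p0[i] + t·p1[i].
  v1: (1-0.552)·(1.68,1.61) + 0.552·(2.29,2.13) = (2.0167,1.8970)
  v2: (1-0.552)·(-1.86,2.65) + 0.552·(-3.82,4.95) = (-2.9419,3.9196)
  v3: (1-0.552)·(-3.94,1.28) + 0.552·(-3.77,0.94) = (-3.8462,1.0923)
  v4: (1-0.552)·(-4.48,-1.12) + 0.552·(-3.72,-1.12) = (-4.0605,-1.1200)
  v5: (1-0.552)·(-2.78,-2.25) + 0.552·(-3.19,-2.68) = (-3.0063,-2.4874)
  v6: (1-0.552)·(-0.58,-3.17) + 0.552·(-0.88,-4.15) = (-0.7456,-3.7110)
  v7: (1-0.552)·(4.08,-1.93) + 0.552·(5.57,-2.94) = (4.9025,-2.4875)
Shoelace sum Σ(x_i·y_{i+1} − x_{i+1}·y_i):
  i=1: 2.0167·3.9196 − -2.9419·1.8970 = +13.4857 (running +13.4857)
  i=2: -2.9419·1.0923 − -3.8462·3.9196 = +11.8619 (running +25.3476)
  i=3: -3.8462·-1.1200 − -4.0605·1.0923 = +8.7430 (running +34.0906)
  i=4: -4.0605·-2.4874 − -3.0063·-1.1200 = +6.7328 (running +40.8234)
  i=5: -3.0063·-3.7110 − -0.7456·-2.4874 = +9.3018 (running +50.1252)
  i=6: -0.7456·-2.4875 − 4.9025·-3.7110 = +20.0476 (running +70.1728)
  i=7: 4.9025·1.8970 − 2.0167·-2.4875 = +14.3168 (running +84.4896)
Area = |Σ|/2 = |84.4896|/2 = 42.2448

Area at t=0.552: 42.2448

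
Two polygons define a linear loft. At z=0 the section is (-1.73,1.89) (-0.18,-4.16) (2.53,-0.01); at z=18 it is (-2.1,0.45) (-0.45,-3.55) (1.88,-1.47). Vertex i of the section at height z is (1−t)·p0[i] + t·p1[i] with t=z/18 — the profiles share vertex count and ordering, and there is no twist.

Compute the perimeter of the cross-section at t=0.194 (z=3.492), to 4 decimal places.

Perimeter at t=0.194: 15.0653

Cross-section at t=0.194: each vertex is (1-t)·p0[i] + t·p1[i].
  v1: (1-0.194)·(-1.73,1.89) + 0.194·(-2.1,0.45) = (-1.8018,1.6106)
  v2: (1-0.194)·(-0.18,-4.16) + 0.194·(-0.45,-3.55) = (-0.2324,-4.0417)
  v3: (1-0.194)·(2.53,-0.01) + 0.194·(1.88,-1.47) = (2.4039,-0.2932)
Perimeter = Σ |v_{i+1} − v_i|:
  edge 1→2: √(1.5694² + -5.6523²) = 5.8661 (running 5.8661)
  edge 2→3: √(2.6363² + 3.7484²) = 4.5826 (running 10.4488)
  edge 3→1: √(-4.2057² + 1.9039²) = 4.6165 (running 15.0653)
Perimeter = 15.0653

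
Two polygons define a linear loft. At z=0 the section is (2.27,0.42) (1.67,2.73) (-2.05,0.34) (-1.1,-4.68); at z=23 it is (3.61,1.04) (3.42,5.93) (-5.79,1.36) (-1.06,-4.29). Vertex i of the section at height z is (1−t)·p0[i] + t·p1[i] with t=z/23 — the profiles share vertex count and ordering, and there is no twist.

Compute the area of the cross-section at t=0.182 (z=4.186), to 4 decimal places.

Cross-section at t=0.182: each vertex is (1-t)·p0[i] + t·p1[i].
  v1: (1-0.182)·(2.27,0.42) + 0.182·(3.61,1.04) = (2.5139,0.5328)
  v2: (1-0.182)·(1.67,2.73) + 0.182·(3.42,5.93) = (1.9885,3.3124)
  v3: (1-0.182)·(-2.05,0.34) + 0.182·(-5.79,1.36) = (-2.7307,0.5256)
  v4: (1-0.182)·(-1.1,-4.68) + 0.182·(-1.06,-4.29) = (-1.0927,-4.6090)
Shoelace sum Σ(x_i·y_{i+1} − x_{i+1}·y_i):
  i=1: 2.5139·3.3124 − 1.9885·0.5328 = +7.2674 (running +7.2674)
  i=2: 1.9885·0.5256 − -2.7307·3.3124 = +10.0903 (running +17.3578)
  i=3: -2.7307·-4.6090 − -1.0927·0.5256 = +13.1601 (running +30.5179)
  i=4: -1.0927·0.5328 − 2.5139·-4.6090 = +11.0043 (running +41.5222)
Area = |Σ|/2 = |41.5222|/2 = 20.7611

Area at t=0.182: 20.7611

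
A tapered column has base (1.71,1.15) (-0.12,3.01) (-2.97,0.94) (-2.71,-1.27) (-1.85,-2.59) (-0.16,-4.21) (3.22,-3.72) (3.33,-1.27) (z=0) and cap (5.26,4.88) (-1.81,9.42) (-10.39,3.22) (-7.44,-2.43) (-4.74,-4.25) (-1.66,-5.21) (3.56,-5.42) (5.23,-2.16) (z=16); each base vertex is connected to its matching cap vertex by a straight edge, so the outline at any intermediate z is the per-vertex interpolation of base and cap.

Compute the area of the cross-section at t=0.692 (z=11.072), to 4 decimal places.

Cross-section at t=0.692: each vertex is (1-t)·p0[i] + t·p1[i].
  v1: (1-0.692)·(1.71,1.15) + 0.692·(5.26,4.88) = (4.1666,3.7312)
  v2: (1-0.692)·(-0.12,3.01) + 0.692·(-1.81,9.42) = (-1.2895,7.4457)
  v3: (1-0.692)·(-2.97,0.94) + 0.692·(-10.39,3.22) = (-8.1046,2.5178)
  v4: (1-0.692)·(-2.71,-1.27) + 0.692·(-7.44,-2.43) = (-5.9832,-2.0727)
  v5: (1-0.692)·(-1.85,-2.59) + 0.692·(-4.74,-4.25) = (-3.8499,-3.7387)
  v6: (1-0.692)·(-0.16,-4.21) + 0.692·(-1.66,-5.21) = (-1.1980,-4.9020)
  v7: (1-0.692)·(3.22,-3.72) + 0.692·(3.56,-5.42) = (3.4553,-4.8964)
  v8: (1-0.692)·(3.33,-1.27) + 0.692·(5.23,-2.16) = (4.6448,-1.8859)
Shoelace sum Σ(x_i·y_{i+1} − x_{i+1}·y_i):
  i=1: 4.1666·7.4457 − -1.2895·3.7312 = +35.8346 (running +35.8346)
  i=2: -1.2895·2.5178 − -8.1046·7.4457 = +57.0983 (running +92.9329)
  i=3: -8.1046·-2.0727 − -5.9832·2.5178 = +31.8628 (running +124.7957)
  i=4: -5.9832·-3.7387 − -3.8499·-2.0727 = +14.3896 (running +139.1853)
  i=5: -3.8499·-4.9020 − -1.1980·-3.7387 = +14.3931 (running +153.5784)
  i=6: -1.1980·-4.8964 − 3.4553·-4.9020 = +22.8037 (running +176.3821)
  i=7: 3.4553·-1.8859 − 4.6448·-4.8964 = +16.2266 (running +192.6087)
  i=8: 4.6448·3.7312 − 4.1666·-1.8859 = +25.1882 (running +217.7969)
Area = |Σ|/2 = |217.7969|/2 = 108.8984

Area at t=0.692: 108.8984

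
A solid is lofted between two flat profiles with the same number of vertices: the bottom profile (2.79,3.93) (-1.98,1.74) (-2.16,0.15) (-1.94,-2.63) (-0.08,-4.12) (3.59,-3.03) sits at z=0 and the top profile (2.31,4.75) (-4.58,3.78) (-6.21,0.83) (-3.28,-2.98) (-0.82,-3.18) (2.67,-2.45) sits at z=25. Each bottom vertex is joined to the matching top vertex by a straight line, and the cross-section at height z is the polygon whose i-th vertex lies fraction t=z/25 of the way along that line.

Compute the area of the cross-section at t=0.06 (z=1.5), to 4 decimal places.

Area at t=0.06: 34.7093

Cross-section at t=0.06: each vertex is (1-t)·p0[i] + t·p1[i].
  v1: (1-0.06)·(2.79,3.93) + 0.06·(2.31,4.75) = (2.7612,3.9792)
  v2: (1-0.06)·(-1.98,1.74) + 0.06·(-4.58,3.78) = (-2.1360,1.8624)
  v3: (1-0.06)·(-2.16,0.15) + 0.06·(-6.21,0.83) = (-2.4030,0.1908)
  v4: (1-0.06)·(-1.94,-2.63) + 0.06·(-3.28,-2.98) = (-2.0204,-2.6510)
  v5: (1-0.06)·(-0.08,-4.12) + 0.06·(-0.82,-3.18) = (-0.1244,-4.0636)
  v6: (1-0.06)·(3.59,-3.03) + 0.06·(2.67,-2.45) = (3.5348,-2.9952)
Shoelace sum Σ(x_i·y_{i+1} − x_{i+1}·y_i):
  i=1: 2.7612·1.8624 − -2.1360·3.9792 = +13.6420 (running +13.6420)
  i=2: -2.1360·0.1908 − -2.4030·1.8624 = +4.0678 (running +17.7098)
  i=3: -2.4030·-2.6510 − -2.0204·0.1908 = +6.7558 (running +24.4657)
  i=4: -2.0204·-4.0636 − -0.1244·-2.6510 = +7.8803 (running +32.3460)
  i=5: -0.1244·-2.9952 − 3.5348·-4.0636 = +14.7366 (running +47.0826)
  i=6: 3.5348·3.9792 − 2.7612·-2.9952 = +22.3360 (running +69.4186)
Area = |Σ|/2 = |69.4186|/2 = 34.7093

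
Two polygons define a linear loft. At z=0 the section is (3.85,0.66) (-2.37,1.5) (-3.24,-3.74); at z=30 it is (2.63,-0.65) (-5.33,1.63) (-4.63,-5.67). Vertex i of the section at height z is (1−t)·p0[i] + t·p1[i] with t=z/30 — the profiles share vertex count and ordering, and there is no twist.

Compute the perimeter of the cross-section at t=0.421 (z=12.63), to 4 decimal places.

Perimeter at t=0.421: 21.7570

Cross-section at t=0.421: each vertex is (1-t)·p0[i] + t·p1[i].
  v1: (1-0.421)·(3.85,0.66) + 0.421·(2.63,-0.65) = (3.3364,0.1085)
  v2: (1-0.421)·(-2.37,1.5) + 0.421·(-5.33,1.63) = (-3.6162,1.5547)
  v3: (1-0.421)·(-3.24,-3.74) + 0.421·(-4.63,-5.67) = (-3.8252,-4.5525)
Perimeter = Σ |v_{i+1} − v_i|:
  edge 1→2: √(-6.9525² + 1.4462²) = 7.1014 (running 7.1014)
  edge 2→3: √(-0.2090² + -6.1073²) = 6.1108 (running 13.2122)
  edge 3→1: √(7.1616² + 4.6610²) = 8.5448 (running 21.7570)
Perimeter = 21.7570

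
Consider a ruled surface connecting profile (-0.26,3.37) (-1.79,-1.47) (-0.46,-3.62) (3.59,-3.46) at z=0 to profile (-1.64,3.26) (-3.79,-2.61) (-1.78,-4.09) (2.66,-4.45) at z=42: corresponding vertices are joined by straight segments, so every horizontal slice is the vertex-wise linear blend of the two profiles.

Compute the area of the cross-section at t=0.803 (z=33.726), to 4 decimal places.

Area at t=0.803: 22.8498

Cross-section at t=0.803: each vertex is (1-t)·p0[i] + t·p1[i].
  v1: (1-0.803)·(-0.26,3.37) + 0.803·(-1.64,3.26) = (-1.3681,3.2817)
  v2: (1-0.803)·(-1.79,-1.47) + 0.803·(-3.79,-2.61) = (-3.3960,-2.3854)
  v3: (1-0.803)·(-0.46,-3.62) + 0.803·(-1.78,-4.09) = (-1.5200,-3.9974)
  v4: (1-0.803)·(3.59,-3.46) + 0.803·(2.66,-4.45) = (2.8432,-4.2550)
Shoelace sum Σ(x_i·y_{i+1} − x_{i+1}·y_i):
  i=1: -1.3681·-2.3854 − -3.3960·3.2817 = +14.4081 (running +14.4081)
  i=2: -3.3960·-3.9974 − -1.5200·-2.3854 = +9.9495 (running +24.3576)
  i=3: -1.5200·-4.2550 − 2.8432·-3.9974 = +17.8329 (running +42.1905)
  i=4: 2.8432·3.2817 − -1.3681·-4.2550 = +3.5091 (running +45.6995)
Area = |Σ|/2 = |45.6995|/2 = 22.8498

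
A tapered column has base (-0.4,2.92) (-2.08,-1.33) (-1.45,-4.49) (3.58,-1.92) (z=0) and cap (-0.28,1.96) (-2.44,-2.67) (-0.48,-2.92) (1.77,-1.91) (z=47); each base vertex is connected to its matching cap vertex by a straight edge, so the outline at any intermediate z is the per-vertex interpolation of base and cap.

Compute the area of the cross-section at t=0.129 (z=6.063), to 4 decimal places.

Cross-section at t=0.129: each vertex is (1-t)·p0[i] + t·p1[i].
  v1: (1-0.129)·(-0.4,2.92) + 0.129·(-0.28,1.96) = (-0.3845,2.7962)
  v2: (1-0.129)·(-2.08,-1.33) + 0.129·(-2.44,-2.67) = (-2.1264,-1.5029)
  v3: (1-0.129)·(-1.45,-4.49) + 0.129·(-0.48,-2.92) = (-1.3249,-4.2875)
  v4: (1-0.129)·(3.58,-1.92) + 0.129·(1.77,-1.91) = (3.3465,-1.9187)
Shoelace sum Σ(x_i·y_{i+1} − x_{i+1}·y_i):
  i=1: -0.3845·-1.5029 − -2.1264·2.7962 = +6.5237 (running +6.5237)
  i=2: -2.1264·-4.2875 − -1.3249·-1.5029 = +7.1260 (running +13.6497)
  i=3: -1.3249·-1.9187 − 3.3465·-4.2875 = +16.8901 (running +30.5398)
  i=4: 3.3465·2.7962 − -0.3845·-1.9187 = +8.6196 (running +39.1594)
Area = |Σ|/2 = |39.1594|/2 = 19.5797

Area at t=0.129: 19.5797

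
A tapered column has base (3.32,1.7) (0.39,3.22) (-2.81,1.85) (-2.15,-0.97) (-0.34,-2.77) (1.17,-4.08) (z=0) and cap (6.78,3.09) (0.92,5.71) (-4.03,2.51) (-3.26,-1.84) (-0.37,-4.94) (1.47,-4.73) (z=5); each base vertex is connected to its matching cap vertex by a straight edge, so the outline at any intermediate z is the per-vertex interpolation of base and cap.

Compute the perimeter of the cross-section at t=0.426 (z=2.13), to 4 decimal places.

Perimeter at t=0.426: 25.2242

Cross-section at t=0.426: each vertex is (1-t)·p0[i] + t·p1[i].
  v1: (1-0.426)·(3.32,1.7) + 0.426·(6.78,3.09) = (4.7940,2.2921)
  v2: (1-0.426)·(0.39,3.22) + 0.426·(0.92,5.71) = (0.6158,4.2807)
  v3: (1-0.426)·(-2.81,1.85) + 0.426·(-4.03,2.51) = (-3.3297,2.1312)
  v4: (1-0.426)·(-2.15,-0.97) + 0.426·(-3.26,-1.84) = (-2.6229,-1.3406)
  v5: (1-0.426)·(-0.34,-2.77) + 0.426·(-0.37,-4.94) = (-0.3528,-3.6944)
  v6: (1-0.426)·(1.17,-4.08) + 0.426·(1.47,-4.73) = (1.2978,-4.3569)
Perimeter = Σ |v_{i+1} − v_i|:
  edge 1→2: √(-4.1782² + 1.9886²) = 4.6273 (running 4.6273)
  edge 2→3: √(-3.9455² + -2.1496²) = 4.4931 (running 9.1203)
  edge 3→4: √(0.7069² + -3.4718²) = 3.5430 (running 12.6634)
  edge 4→5: √(2.2701² + -2.3538²) = 3.2701 (running 15.9335)
  edge 5→6: √(1.6506² + -0.6625²) = 1.7786 (running 17.7120)
  edge 6→1: √(3.4962² + 6.6490²) = 7.5122 (running 25.2242)
Perimeter = 25.2242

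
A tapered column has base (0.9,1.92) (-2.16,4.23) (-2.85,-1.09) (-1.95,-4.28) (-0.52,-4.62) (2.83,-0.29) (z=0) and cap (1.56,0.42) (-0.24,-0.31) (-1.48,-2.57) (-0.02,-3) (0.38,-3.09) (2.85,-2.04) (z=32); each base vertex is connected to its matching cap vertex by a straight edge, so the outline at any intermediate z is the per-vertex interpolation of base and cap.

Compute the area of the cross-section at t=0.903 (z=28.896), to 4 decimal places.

Area at t=0.903: 10.4432

Cross-section at t=0.903: each vertex is (1-t)·p0[i] + t·p1[i].
  v1: (1-0.903)·(0.9,1.92) + 0.903·(1.56,0.42) = (1.4960,0.5655)
  v2: (1-0.903)·(-2.16,4.23) + 0.903·(-0.24,-0.31) = (-0.4262,0.1304)
  v3: (1-0.903)·(-2.85,-1.09) + 0.903·(-1.48,-2.57) = (-1.6129,-2.4264)
  v4: (1-0.903)·(-1.95,-4.28) + 0.903·(-0.02,-3) = (-0.2072,-3.1242)
  v5: (1-0.903)·(-0.52,-4.62) + 0.903·(0.38,-3.09) = (0.2927,-3.2384)
  v6: (1-0.903)·(2.83,-0.29) + 0.903·(2.85,-2.04) = (2.8481,-1.8702)
Shoelace sum Σ(x_i·y_{i+1} − x_{i+1}·y_i):
  i=1: 1.4960·0.1304 − -0.4262·0.5655 = +0.4361 (running +0.4361)
  i=2: -0.4262·-2.4264 − -1.6129·0.1304 = +1.2445 (running +1.6806)
  i=3: -1.6129·-3.1242 − -0.2072·-2.4264 = +4.5361 (running +6.2168)
  i=4: -0.2072·-3.2384 − 0.2927·-3.1242 = +1.5855 (running +7.8022)
  i=5: 0.2927·-1.8702 − 2.8481·-3.2384 = +8.6758 (running +16.4780)
  i=6: 2.8481·0.5655 − 1.4960·-1.8702 = +4.4084 (running +20.8864)
Area = |Σ|/2 = |20.8864|/2 = 10.4432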